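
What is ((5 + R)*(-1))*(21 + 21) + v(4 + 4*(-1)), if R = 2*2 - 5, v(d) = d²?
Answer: -168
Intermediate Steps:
R = -1 (R = 4 - 5 = -1)
((5 + R)*(-1))*(21 + 21) + v(4 + 4*(-1)) = ((5 - 1)*(-1))*(21 + 21) + (4 + 4*(-1))² = (4*(-1))*42 + (4 - 4)² = -4*42 + 0² = -168 + 0 = -168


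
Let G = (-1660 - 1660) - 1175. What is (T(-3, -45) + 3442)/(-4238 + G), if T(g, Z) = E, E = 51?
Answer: -3493/8733 ≈ -0.39998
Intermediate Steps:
T(g, Z) = 51
G = -4495 (G = -3320 - 1175 = -4495)
(T(-3, -45) + 3442)/(-4238 + G) = (51 + 3442)/(-4238 - 4495) = 3493/(-8733) = 3493*(-1/8733) = -3493/8733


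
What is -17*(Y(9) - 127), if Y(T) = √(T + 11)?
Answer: 2159 - 34*√5 ≈ 2083.0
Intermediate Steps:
Y(T) = √(11 + T)
-17*(Y(9) - 127) = -17*(√(11 + 9) - 127) = -17*(√20 - 127) = -17*(2*√5 - 127) = -17*(-127 + 2*√5) = -(-2159 + 34*√5) = 2159 - 34*√5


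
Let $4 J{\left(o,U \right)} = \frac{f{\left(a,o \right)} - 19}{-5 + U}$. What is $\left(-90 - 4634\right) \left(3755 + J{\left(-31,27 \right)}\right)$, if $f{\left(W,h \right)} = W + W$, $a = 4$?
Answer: $- \frac{35476059}{2} \approx -1.7738 \cdot 10^{7}$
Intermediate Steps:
$f{\left(W,h \right)} = 2 W$
$J{\left(o,U \right)} = - \frac{11}{4 \left(-5 + U\right)}$ ($J{\left(o,U \right)} = \frac{\left(2 \cdot 4 - 19\right) \frac{1}{-5 + U}}{4} = \frac{\left(8 - 19\right) \frac{1}{-5 + U}}{4} = \frac{\left(-11\right) \frac{1}{-5 + U}}{4} = - \frac{11}{4 \left(-5 + U\right)}$)
$\left(-90 - 4634\right) \left(3755 + J{\left(-31,27 \right)}\right) = \left(-90 - 4634\right) \left(3755 - \frac{11}{-20 + 4 \cdot 27}\right) = - 4724 \left(3755 - \frac{11}{-20 + 108}\right) = - 4724 \left(3755 - \frac{11}{88}\right) = - 4724 \left(3755 - \frac{1}{8}\right) = \left(-4724\right) \frac{30039}{8} = - \frac{35476059}{2}$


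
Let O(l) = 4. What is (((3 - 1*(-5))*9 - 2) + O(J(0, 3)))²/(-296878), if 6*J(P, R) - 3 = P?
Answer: -2738/148439 ≈ -0.018445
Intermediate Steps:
J(P, R) = ½ + P/6
(((3 - 1*(-5))*9 - 2) + O(J(0, 3)))²/(-296878) = (((3 - 1*(-5))*9 - 2) + 4)²/(-296878) = (((3 + 5)*9 - 2) + 4)²*(-1/296878) = ((8*9 - 2) + 4)²*(-1/296878) = ((72 - 2) + 4)²*(-1/296878) = (70 + 4)²*(-1/296878) = 74²*(-1/296878) = 5476*(-1/296878) = -2738/148439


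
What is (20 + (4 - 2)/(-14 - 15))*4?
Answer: 2312/29 ≈ 79.724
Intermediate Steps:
(20 + (4 - 2)/(-14 - 15))*4 = (20 + 2/(-29))*4 = (20 + 2*(-1/29))*4 = (20 - 2/29)*4 = (578/29)*4 = 2312/29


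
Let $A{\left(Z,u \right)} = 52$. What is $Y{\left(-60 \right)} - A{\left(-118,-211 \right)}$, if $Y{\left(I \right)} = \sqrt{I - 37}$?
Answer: $-52 + i \sqrt{97} \approx -52.0 + 9.8489 i$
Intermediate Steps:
$Y{\left(I \right)} = \sqrt{-37 + I}$
$Y{\left(-60 \right)} - A{\left(-118,-211 \right)} = \sqrt{-37 - 60} - 52 = \sqrt{-97} - 52 = i \sqrt{97} - 52 = -52 + i \sqrt{97}$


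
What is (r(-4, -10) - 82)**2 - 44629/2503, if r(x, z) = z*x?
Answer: 4370663/2503 ≈ 1746.2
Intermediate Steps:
r(x, z) = x*z
(r(-4, -10) - 82)**2 - 44629/2503 = (-4*(-10) - 82)**2 - 44629/2503 = (40 - 82)**2 - 44629/2503 = (-42)**2 - 1*44629/2503 = 1764 - 44629/2503 = 4370663/2503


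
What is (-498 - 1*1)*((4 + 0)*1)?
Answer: -1996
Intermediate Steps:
(-498 - 1*1)*((4 + 0)*1) = (-498 - 1)*(4*1) = -499*4 = -1996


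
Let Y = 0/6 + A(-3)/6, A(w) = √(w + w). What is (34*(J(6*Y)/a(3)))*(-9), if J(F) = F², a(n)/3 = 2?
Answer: 306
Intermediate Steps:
A(w) = √2*√w (A(w) = √(2*w) = √2*√w)
Y = I*√6/6 (Y = 0/6 + (√2*√(-3))/6 = 0*(⅙) + (√2*(I*√3))*(⅙) = 0 + (I*√6)*(⅙) = 0 + I*√6/6 = I*√6/6 ≈ 0.40825*I)
a(n) = 6 (a(n) = 3*2 = 6)
(34*(J(6*Y)/a(3)))*(-9) = (34*((6*(I*√6/6))²/6))*(-9) = (34*((I*√6)²*(⅙)))*(-9) = (34*(-6*⅙))*(-9) = (34*(-1))*(-9) = -34*(-9) = 306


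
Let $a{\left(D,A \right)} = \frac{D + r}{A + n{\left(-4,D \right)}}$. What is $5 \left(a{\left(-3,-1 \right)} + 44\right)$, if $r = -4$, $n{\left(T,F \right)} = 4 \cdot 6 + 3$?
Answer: $\frac{5685}{26} \approx 218.65$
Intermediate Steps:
$n{\left(T,F \right)} = 27$ ($n{\left(T,F \right)} = 24 + 3 = 27$)
$a{\left(D,A \right)} = \frac{-4 + D}{27 + A}$ ($a{\left(D,A \right)} = \frac{D - 4}{A + 27} = \frac{-4 + D}{27 + A}$)
$5 \left(a{\left(-3,-1 \right)} + 44\right) = 5 \left(\frac{-4 - 3}{27 - 1} + 44\right) = 5 \left(\frac{1}{26} \left(-7\right) + 44\right) = 5 \left(- \frac{7}{26} + 44\right) = 5 \cdot \frac{1137}{26} = \frac{5685}{26}$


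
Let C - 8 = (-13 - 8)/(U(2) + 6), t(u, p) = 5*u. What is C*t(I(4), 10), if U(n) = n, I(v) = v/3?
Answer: 215/6 ≈ 35.833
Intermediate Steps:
I(v) = v/3 (I(v) = v*(⅓) = v/3)
C = 43/8 (C = 8 + (-13 - 8)/(2 + 6) = 8 - 21/8 = 43/8 ≈ 5.3750)
C*t(I(4), 10) = 43*(5*((⅓)*4))/8 = 43*(5*(4/3))/8 = (43/8)*(20/3) = 215/6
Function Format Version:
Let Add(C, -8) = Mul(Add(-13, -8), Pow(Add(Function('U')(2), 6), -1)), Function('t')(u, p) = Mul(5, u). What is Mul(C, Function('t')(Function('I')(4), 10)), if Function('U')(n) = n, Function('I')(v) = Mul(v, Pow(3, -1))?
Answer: Rational(215, 6) ≈ 35.833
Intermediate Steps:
Function('I')(v) = Mul(Rational(1, 3), v) (Function('I')(v) = Mul(v, Rational(1, 3)) = Mul(Rational(1, 3), v))
C = Rational(43, 8) (C = Add(8, Mul(Add(-13, -8), Pow(Add(2, 6), -1))) = Add(8, Mul(-21, Pow(8, -1))) = Add(8, Mul(-21, Rational(1, 8))) = Add(8, Rational(-21, 8)) = Rational(43, 8) ≈ 5.3750)
Mul(C, Function('t')(Function('I')(4), 10)) = Mul(Rational(43, 8), Mul(5, Mul(Rational(1, 3), 4))) = Mul(Rational(43, 8), Mul(5, Rational(4, 3))) = Mul(Rational(43, 8), Rational(20, 3)) = Rational(215, 6)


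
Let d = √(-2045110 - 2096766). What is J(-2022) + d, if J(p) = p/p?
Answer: 1 + 2*I*√1035469 ≈ 1.0 + 2035.2*I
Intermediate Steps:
J(p) = 1
d = 2*I*√1035469 (d = √(-4141876) = 2*I*√1035469 ≈ 2035.2*I)
J(-2022) + d = 1 + 2*I*√1035469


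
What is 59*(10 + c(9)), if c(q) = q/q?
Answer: 649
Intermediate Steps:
c(q) = 1
59*(10 + c(9)) = 59*(10 + 1) = 59*11 = 649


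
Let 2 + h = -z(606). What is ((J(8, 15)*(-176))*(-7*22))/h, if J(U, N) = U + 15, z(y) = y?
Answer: -19481/19 ≈ -1025.3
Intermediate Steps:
J(U, N) = 15 + U
h = -608 (h = -2 - 1*606 = -2 - 606 = -608)
((J(8, 15)*(-176))*(-7*22))/h = (((15 + 8)*(-176))*(-7*22))/(-608) = ((23*(-176))*(-154))*(-1/608) = -4048*(-154)*(-1/608) = 623392*(-1/608) = -19481/19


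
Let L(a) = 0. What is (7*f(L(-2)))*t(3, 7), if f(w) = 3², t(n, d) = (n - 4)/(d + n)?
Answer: -63/10 ≈ -6.3000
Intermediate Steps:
t(n, d) = (-4 + n)/(d + n)
f(w) = 9
(7*f(L(-2)))*t(3, 7) = (7*9)*((-4 + 3)/(7 + 3)) = 63*(-1/10) = 63*((⅒)*(-1)) = 63*(-⅒) = -63/10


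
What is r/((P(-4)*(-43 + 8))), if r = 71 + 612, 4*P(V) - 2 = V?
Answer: 1366/35 ≈ 39.029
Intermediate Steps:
P(V) = 1/2 + V/4
r = 683
r/((P(-4)*(-43 + 8))) = 683/(((1/2 + (1/4)*(-4))*(-43 + 8))) = 683/(((1/2 - 1)*(-35))) = 683/((-1/2*(-35))) = 683/(35/2) = 683*(2/35) = 1366/35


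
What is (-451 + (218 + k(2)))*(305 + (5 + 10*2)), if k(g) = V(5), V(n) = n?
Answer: -75240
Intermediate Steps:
k(g) = 5
(-451 + (218 + k(2)))*(305 + (5 + 10*2)) = (-451 + (218 + 5))*(305 + (5 + 10*2)) = (-451 + 223)*(305 + (5 + 20)) = -228*(305 + 25) = -228*330 = -75240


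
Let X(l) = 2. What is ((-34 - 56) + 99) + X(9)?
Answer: 11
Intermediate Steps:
((-34 - 56) + 99) + X(9) = ((-34 - 56) + 99) + 2 = (-90 + 99) + 2 = 9 + 2 = 11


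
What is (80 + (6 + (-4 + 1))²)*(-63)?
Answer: -5607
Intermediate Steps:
(80 + (6 + (-4 + 1))²)*(-63) = (80 + (6 - 3)²)*(-63) = (80 + 3²)*(-63) = (80 + 9)*(-63) = 89*(-63) = -5607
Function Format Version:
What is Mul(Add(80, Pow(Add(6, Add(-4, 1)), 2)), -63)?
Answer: -5607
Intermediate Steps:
Mul(Add(80, Pow(Add(6, Add(-4, 1)), 2)), -63) = Mul(Add(80, Pow(Add(6, -3), 2)), -63) = Mul(Add(80, Pow(3, 2)), -63) = Mul(Add(80, 9), -63) = Mul(89, -63) = -5607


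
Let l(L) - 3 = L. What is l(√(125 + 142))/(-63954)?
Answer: -1/21318 - √267/63954 ≈ -0.00030241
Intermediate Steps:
l(L) = 3 + L
l(√(125 + 142))/(-63954) = (3 + √(125 + 142))/(-63954) = (3 + √267)*(-1/63954) = -1/21318 - √267/63954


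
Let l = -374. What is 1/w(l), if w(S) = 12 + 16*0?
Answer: 1/12 ≈ 0.083333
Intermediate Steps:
w(S) = 12 (w(S) = 12 + 0 = 12)
1/w(l) = 1/12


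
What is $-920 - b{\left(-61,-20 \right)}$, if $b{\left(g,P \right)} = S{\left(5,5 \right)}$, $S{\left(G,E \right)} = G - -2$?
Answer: $-927$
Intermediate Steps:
$S{\left(G,E \right)} = 2 + G$ ($S{\left(G,E \right)} = G + 2 = 2 + G$)
$b{\left(g,P \right)} = 7$ ($b{\left(g,P \right)} = 2 + 5 = 7$)
$-920 - b{\left(-61,-20 \right)} = -920 - 7 = -927$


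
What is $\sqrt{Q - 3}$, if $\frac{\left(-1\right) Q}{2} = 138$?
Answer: $3 i \sqrt{31} \approx 16.703 i$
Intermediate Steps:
$Q = -276$ ($Q = \left(-2\right) 138 = -276$)
$\sqrt{Q - 3} = \sqrt{-276 - 3} = \sqrt{-279} = 3 i \sqrt{31}$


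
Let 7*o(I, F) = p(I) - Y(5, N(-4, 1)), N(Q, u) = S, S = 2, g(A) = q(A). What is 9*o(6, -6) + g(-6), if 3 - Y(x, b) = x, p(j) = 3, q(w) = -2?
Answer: 31/7 ≈ 4.4286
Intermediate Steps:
g(A) = -2
N(Q, u) = 2
Y(x, b) = 3 - x
o(I, F) = 5/7 (o(I, F) = (3 - (3 - 1*5))/7 = (3 - (3 - 5))/7 = (3 - 1*(-2))/7 = (3 + 2)/7 = (1/7)*5 = 5/7)
9*o(6, -6) + g(-6) = 9*(5/7) - 2 = 45/7 - 2 = 31/7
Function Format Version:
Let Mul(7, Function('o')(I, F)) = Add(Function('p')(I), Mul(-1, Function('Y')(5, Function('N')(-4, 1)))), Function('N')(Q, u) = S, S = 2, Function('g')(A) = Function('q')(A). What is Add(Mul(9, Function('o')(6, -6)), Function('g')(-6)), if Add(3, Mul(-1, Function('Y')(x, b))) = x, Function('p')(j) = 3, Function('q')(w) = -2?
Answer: Rational(31, 7) ≈ 4.4286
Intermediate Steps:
Function('g')(A) = -2
Function('N')(Q, u) = 2
Function('Y')(x, b) = Add(3, Mul(-1, x))
Function('o')(I, F) = Rational(5, 7) (Function('o')(I, F) = Mul(Rational(1, 7), Add(3, Mul(-1, Add(3, Mul(-1, 5))))) = Mul(Rational(1, 7), Add(3, Mul(-1, Add(3, -5)))) = Mul(Rational(1, 7), Add(3, Mul(-1, -2))) = Mul(Rational(1, 7), Add(3, 2)) = Mul(Rational(1, 7), 5) = Rational(5, 7))
Add(Mul(9, Function('o')(6, -6)), Function('g')(-6)) = Add(Mul(9, Rational(5, 7)), -2) = Add(Rational(45, 7), -2) = Rational(31, 7)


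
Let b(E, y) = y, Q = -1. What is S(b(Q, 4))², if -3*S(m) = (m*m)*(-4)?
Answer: 4096/9 ≈ 455.11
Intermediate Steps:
S(m) = 4*m²/3 (S(m) = -m*m*(-4)/3 = -m²*(-4)/3 = -(-4)*m²/3 = 4*m²/3)
S(b(Q, 4))² = ((4/3)*4²)² = ((4/3)*16)² = (64/3)² = 4096/9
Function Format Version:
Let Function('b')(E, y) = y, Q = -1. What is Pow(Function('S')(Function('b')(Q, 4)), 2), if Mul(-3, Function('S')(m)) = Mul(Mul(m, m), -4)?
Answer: Rational(4096, 9) ≈ 455.11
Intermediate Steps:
Function('S')(m) = Mul(Rational(4, 3), Pow(m, 2)) (Function('S')(m) = Mul(Rational(-1, 3), Mul(Mul(m, m), -4)) = Mul(Rational(-1, 3), Mul(Pow(m, 2), -4)) = Mul(Rational(-1, 3), Mul(-4, Pow(m, 2))) = Mul(Rational(4, 3), Pow(m, 2)))
Pow(Function('S')(Function('b')(Q, 4)), 2) = Pow(Mul(Rational(4, 3), Pow(4, 2)), 2) = Pow(Mul(Rational(4, 3), 16), 2) = Pow(Rational(64, 3), 2) = Rational(4096, 9)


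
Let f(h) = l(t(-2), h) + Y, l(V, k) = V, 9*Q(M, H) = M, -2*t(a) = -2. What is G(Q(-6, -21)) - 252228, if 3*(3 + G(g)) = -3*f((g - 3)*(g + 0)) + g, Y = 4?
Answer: -2270126/9 ≈ -2.5224e+5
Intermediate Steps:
t(a) = 1 (t(a) = -½*(-2) = 1)
Q(M, H) = M/9
f(h) = 5 (f(h) = 1 + 4 = 5)
G(g) = -8 + g/3 (G(g) = -3 + (-3*5 + g)/3 = -3 + (-15 + g)/3 = -3 + (-5 + g/3) = -8 + g/3)
G(Q(-6, -21)) - 252228 = (-8 + ((⅑)*(-6))/3) - 252228 = (-8 + (⅓)*(-⅔)) - 252228 = (-8 - 2/9) - 252228 = -74/9 - 252228 = -2270126/9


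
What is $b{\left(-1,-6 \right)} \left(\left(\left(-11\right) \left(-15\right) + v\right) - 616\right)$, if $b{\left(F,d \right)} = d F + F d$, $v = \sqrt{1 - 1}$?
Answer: $-5412$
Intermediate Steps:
$v = 0$ ($v = \sqrt{0} = 0$)
$b{\left(F,d \right)} = 2 F d$ ($b{\left(F,d \right)} = F d + F d = 2 F d$)
$b{\left(-1,-6 \right)} \left(\left(\left(-11\right) \left(-15\right) + v\right) - 616\right) = 2 \left(-1\right) \left(-6\right) \left(\left(\left(-11\right) \left(-15\right) + 0\right) - 616\right) = 12 \left(\left(165 + 0\right) - 616\right) = 12 \left(165 - 616\right) = 12 \left(-451\right) = -5412$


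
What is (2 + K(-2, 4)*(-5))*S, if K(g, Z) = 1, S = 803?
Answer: -2409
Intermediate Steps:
(2 + K(-2, 4)*(-5))*S = (2 + 1*(-5))*803 = (2 - 5)*803 = -3*803 = -2409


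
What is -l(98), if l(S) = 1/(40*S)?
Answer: -1/3920 ≈ -0.00025510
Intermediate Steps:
l(S) = 1/(40*S)
-l(98) = -1/(40*98) = -1*1/3920 = -1/3920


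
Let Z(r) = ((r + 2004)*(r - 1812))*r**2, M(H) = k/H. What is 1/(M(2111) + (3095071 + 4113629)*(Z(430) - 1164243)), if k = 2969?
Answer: -2111/9464801855266502102131 ≈ -2.2304e-19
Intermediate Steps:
M(H) = 2969/H
Z(r) = r**2*(-1812 + r)*(2004 + r) (Z(r) = ((2004 + r)*(-1812 + r))*r**2 = ((-1812 + r)*(2004 + r))*r**2 = r**2*(-1812 + r)*(2004 + r))
1/(M(2111) + (3095071 + 4113629)*(Z(430) - 1164243)) = 1/(2969/2111 + (3095071 + 4113629)*(430**2*(-3631248 + 430**2 + 192*430) - 1164243)) = 1/(2969*(1/2111) + 7208700*(184900*(-3631248 + 184900 + 82560) - 1164243)) = 1/(2969/2111 + 7208700*(184900*(-3363788) - 1164243)) = 1/(2969/2111 + 7208700*(-621964401200 - 1164243)) = 1/(2969/2111 + 7208700*(-621965565443)) = 1/(2969/2111 - 4483563171608954100) = 1/(-9464801855266502102131/2111) = -2111/9464801855266502102131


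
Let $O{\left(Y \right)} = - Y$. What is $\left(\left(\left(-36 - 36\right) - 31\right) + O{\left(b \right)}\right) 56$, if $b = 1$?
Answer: $-5824$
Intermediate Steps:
$\left(\left(\left(-36 - 36\right) - 31\right) + O{\left(b \right)}\right) 56 = \left(\left(\left(-36 - 36\right) - 31\right) - 1\right) 56 = \left(\left(-72 - 31\right) - 1\right) 56 = \left(-103 - 1\right) 56 = \left(-104\right) 56 = -5824$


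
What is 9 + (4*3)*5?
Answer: 69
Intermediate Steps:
9 + (4*3)*5 = 9 + 12*5 = 9 + 60 = 69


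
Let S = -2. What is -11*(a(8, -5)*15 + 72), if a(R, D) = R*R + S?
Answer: -11022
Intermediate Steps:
a(R, D) = -2 + R² (a(R, D) = R*R - 2 = R² - 2 = -2 + R²)
-11*(a(8, -5)*15 + 72) = -11*((-2 + 8²)*15 + 72) = -11*((-2 + 64)*15 + 72) = -11*(62*15 + 72) = -11*(930 + 72) = -11*1002 = -11022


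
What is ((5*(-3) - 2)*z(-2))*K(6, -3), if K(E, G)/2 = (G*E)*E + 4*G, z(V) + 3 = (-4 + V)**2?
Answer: 134640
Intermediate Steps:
z(V) = -3 + (-4 + V)**2
K(E, G) = 8*G + 2*G*E**2 (K(E, G) = 2*((G*E)*E + 4*G) = 2*((E*G)*E + 4*G) = 2*(G*E**2 + 4*G) = 2*(4*G + G*E**2) = 8*G + 2*G*E**2)
((5*(-3) - 2)*z(-2))*K(6, -3) = ((5*(-3) - 2)*(-3 + (-4 - 2)**2))*(2*(-3)*(4 + 6**2)) = ((-15 - 2)*(-3 + (-6)**2))*(2*(-3)*(4 + 36)) = (-17*(-3 + 36))*(2*(-3)*40) = -17*33*(-240) = -561*(-240) = 134640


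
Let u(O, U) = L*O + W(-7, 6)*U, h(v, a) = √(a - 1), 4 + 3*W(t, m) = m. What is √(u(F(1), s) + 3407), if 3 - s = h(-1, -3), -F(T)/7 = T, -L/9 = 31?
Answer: √(48258 - 12*I)/3 ≈ 73.226 - 0.0091043*I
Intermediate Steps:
L = -279 (L = -9*31 = -279)
W(t, m) = -4/3 + m/3
h(v, a) = √(-1 + a)
F(T) = -7*T
s = 3 - 2*I (s = 3 - √(-1 - 3) = 3 - √(-4) = 3 - 2*I ≈ 3.0 - 2.0*I)
u(O, U) = -279*O + 2*U/3 (u(O, U) = -279*O + (-4/3 + (⅓)*6)*U = -279*O + (-4/3 + 2)*U = -279*O + 2*U/3)
√(u(F(1), s) + 3407) = √((-(-1953) + 2*(3 - 2*I)/3) + 3407) = √((-279*(-7) + (2 - 4*I/3)) + 3407) = √((1953 + (2 - 4*I/3)) + 3407) = √((1955 - 4*I/3) + 3407) = √(5362 - 4*I/3)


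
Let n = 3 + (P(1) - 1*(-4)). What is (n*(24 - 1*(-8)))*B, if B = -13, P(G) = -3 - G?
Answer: -1248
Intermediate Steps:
n = 3 (n = 3 + ((-3 - 1*1) - 1*(-4)) = 3 + ((-3 - 1) + 4) = 3 + (-4 + 4) = 3 + 0 = 3)
(n*(24 - 1*(-8)))*B = (3*(24 - 1*(-8)))*(-13) = (3*(24 + 8))*(-13) = (3*32)*(-13) = 96*(-13) = -1248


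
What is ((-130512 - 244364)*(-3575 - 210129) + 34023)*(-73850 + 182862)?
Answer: 8733227635659724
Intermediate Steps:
((-130512 - 244364)*(-3575 - 210129) + 34023)*(-73850 + 182862) = (-374876*(-213704) + 34023)*109012 = (80112500704 + 34023)*109012 = 80112534727*109012 = 8733227635659724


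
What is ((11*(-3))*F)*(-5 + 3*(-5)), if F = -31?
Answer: -20460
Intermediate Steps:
((11*(-3))*F)*(-5 + 3*(-5)) = ((11*(-3))*(-31))*(-5 + 3*(-5)) = (-33*(-31))*(-5 - 15) = 1023*(-20) = -20460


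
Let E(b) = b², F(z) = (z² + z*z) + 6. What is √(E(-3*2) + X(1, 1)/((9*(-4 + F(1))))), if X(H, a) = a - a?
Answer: 6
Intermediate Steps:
X(H, a) = 0
F(z) = 6 + 2*z² (F(z) = (z² + z²) + 6 = 2*z² + 6 = 6 + 2*z²)
√(E(-3*2) + X(1, 1)/((9*(-4 + F(1))))) = √((-3*2)² + 0/((9*(-4 + (6 + 2*1²))))) = √((-6)² + 0/((9*(-4 + (6 + 2*1))))) = √(36 + 0/((9*(-4 + (6 + 2))))) = √(36 + 0/((9*(-4 + 8)))) = √(36 + 0/((9*4))) = √(36 + 0/36) = √(36 + 0*(1/36)) = √(36 + 0) = √36 = 6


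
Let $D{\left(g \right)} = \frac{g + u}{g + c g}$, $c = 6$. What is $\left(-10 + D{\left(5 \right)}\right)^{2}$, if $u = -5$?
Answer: $100$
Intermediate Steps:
$D{\left(g \right)} = \frac{-5 + g}{7 g}$ ($D{\left(g \right)} = \frac{g - 5}{g + 6 g} = \frac{-5 + g}{7 g}$)
$\left(-10 + D{\left(5 \right)}\right)^{2} = \left(-10 + \frac{-5 + 5}{7 \cdot 5}\right)^{2} = \left(-10 + \frac{1}{7} \cdot \frac{1}{5} \cdot 0\right)^{2} = \left(-10 + 0\right)^{2} = \left(-10\right)^{2} = 100$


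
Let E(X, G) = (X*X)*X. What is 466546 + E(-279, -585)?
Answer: -21251093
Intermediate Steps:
E(X, G) = X³ (E(X, G) = X²*X = X³)
466546 + E(-279, -585) = 466546 + (-279)³ = 466546 - 21717639 = -21251093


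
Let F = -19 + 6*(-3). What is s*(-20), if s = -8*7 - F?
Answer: 380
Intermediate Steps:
F = -37 (F = -19 - 18 = -37)
s = -19 (s = -8*7 - 1*(-37) = -56 + 37 = -19)
s*(-20) = -19*(-20) = 380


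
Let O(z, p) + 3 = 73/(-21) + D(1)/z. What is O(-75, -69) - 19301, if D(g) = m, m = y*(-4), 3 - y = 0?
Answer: -10136341/525 ≈ -19307.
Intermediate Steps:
y = 3 (y = 3 - 1*0 = 3 + 0 = 3)
m = -12 (m = 3*(-4) = -12)
D(g) = -12
O(z, p) = -136/21 - 12/z (O(z, p) = -3 + (73/(-21) - 12/z) = -3 + (73*(-1/21) - 12/z) = -3 + (-73/21 - 12/z) = -136/21 - 12/z)
O(-75, -69) - 19301 = (-136/21 - 12/(-75)) - 19301 = (-136/21 - 12*(-1/75)) - 19301 = (-136/21 + 4/25) - 19301 = -3316/525 - 19301 = -10136341/525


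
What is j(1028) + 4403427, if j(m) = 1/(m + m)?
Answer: 9053445913/2056 ≈ 4.4034e+6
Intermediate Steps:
j(m) = 1/(2*m)
j(1028) + 4403427 = (1/2)/1028 + 4403427 = (1/2)*(1/1028) + 4403427 = 1/2056 + 4403427 = 9053445913/2056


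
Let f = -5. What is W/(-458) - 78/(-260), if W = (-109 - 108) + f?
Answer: 1797/2290 ≈ 0.78472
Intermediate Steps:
W = -222 (W = (-109 - 108) - 5 = -217 - 5 = -222)
W/(-458) - 78/(-260) = -222/(-458) - 78/(-260) = -222*(-1/458) - 78*(-1/260) = 111/229 + 3/10 = 1797/2290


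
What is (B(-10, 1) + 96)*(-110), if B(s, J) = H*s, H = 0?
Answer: -10560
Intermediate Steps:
B(s, J) = 0 (B(s, J) = 0*s = 0)
(B(-10, 1) + 96)*(-110) = (0 + 96)*(-110) = 96*(-110) = -10560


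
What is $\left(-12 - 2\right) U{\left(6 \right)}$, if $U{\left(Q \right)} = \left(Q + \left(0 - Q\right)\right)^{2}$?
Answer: $0$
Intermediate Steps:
$U{\left(Q \right)} = 0$ ($U{\left(Q \right)} = \left(Q - Q\right)^{2} = 0^{2} = 0$)
$\left(-12 - 2\right) U{\left(6 \right)} = \left(-12 - 2\right) 0 = \left(-14\right) 0 = 0$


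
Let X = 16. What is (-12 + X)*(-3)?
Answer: -12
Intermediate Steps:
(-12 + X)*(-3) = (-12 + 16)*(-3) = 4*(-3) = -12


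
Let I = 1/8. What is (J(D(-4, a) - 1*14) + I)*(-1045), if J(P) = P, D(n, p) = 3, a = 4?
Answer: 90915/8 ≈ 11364.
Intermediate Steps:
I = ⅛ ≈ 0.12500
(J(D(-4, a) - 1*14) + I)*(-1045) = ((3 - 1*14) + ⅛)*(-1045) = ((3 - 14) + ⅛)*(-1045) = (-11 + ⅛)*(-1045) = -87/8*(-1045) = 90915/8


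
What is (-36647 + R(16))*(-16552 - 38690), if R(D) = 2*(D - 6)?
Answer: 2023348734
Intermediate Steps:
R(D) = -12 + 2*D (R(D) = 2*(-6 + D) = -12 + 2*D)
(-36647 + R(16))*(-16552 - 38690) = (-36647 + (-12 + 2*16))*(-16552 - 38690) = (-36647 + (-12 + 32))*(-55242) = (-36647 + 20)*(-55242) = -36627*(-55242) = 2023348734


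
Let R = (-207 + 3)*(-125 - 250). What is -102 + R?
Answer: 76398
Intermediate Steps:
R = 76500 (R = -204*(-375) = 76500)
-102 + R = -102 + 76500 = 76398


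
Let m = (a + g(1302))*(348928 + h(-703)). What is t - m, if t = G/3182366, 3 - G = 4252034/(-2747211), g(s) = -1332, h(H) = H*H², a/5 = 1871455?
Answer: 28389601562292235486257707549/8742630881226 ≈ 3.2473e+15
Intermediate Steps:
a = 9357275 (a = 5*1871455 = 9357275)
h(H) = H³
G = 12493667/2747211 (G = 3 - 4252034/(-2747211) = 3 - 4252034*(-1)/2747211 = 3 - 1*(-4252034/2747211) = 3 + 4252034/2747211 = 12493667/2747211 ≈ 4.5478)
m = -3247260687084057 (m = (9357275 - 1332)*(348928 + (-703)³) = 9355943*(348928 - 347428927) = 9355943*(-347079999) = -3247260687084057)
t = 12493667/8742630881226 (t = (12493667/2747211)/3182366 = (12493667/2747211)*(1/3182366) = 12493667/8742630881226 ≈ 1.4291e-6)
t - m = 12493667/8742630881226 - 1*(-3247260687084057) = 12493667/8742630881226 + 3247260687084057 = 28389601562292235486257707549/8742630881226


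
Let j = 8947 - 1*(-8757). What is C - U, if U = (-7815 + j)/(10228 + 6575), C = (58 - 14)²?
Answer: 32520719/16803 ≈ 1935.4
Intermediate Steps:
j = 17704 (j = 8947 + 8757 = 17704)
C = 1936 (C = 44² = 1936)
U = 9889/16803 (U = (-7815 + 17704)/(10228 + 6575) = 9889/16803 ≈ 0.58853)
C - U = 1936 - 1*9889/16803 = 1936 - 9889/16803 = 32520719/16803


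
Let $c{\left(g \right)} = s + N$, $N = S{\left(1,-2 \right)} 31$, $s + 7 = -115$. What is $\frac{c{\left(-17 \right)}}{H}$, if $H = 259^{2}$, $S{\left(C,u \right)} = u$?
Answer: $- \frac{184}{67081} \approx -0.002743$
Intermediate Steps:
$s = -122$ ($s = -7 - 115 = -122$)
$N = -62$ ($N = \left(-2\right) 31 = -62$)
$H = 67081$
$c{\left(g \right)} = -184$ ($c{\left(g \right)} = -122 - 62 = -184$)
$\frac{c{\left(-17 \right)}}{H} = - \frac{184}{67081}$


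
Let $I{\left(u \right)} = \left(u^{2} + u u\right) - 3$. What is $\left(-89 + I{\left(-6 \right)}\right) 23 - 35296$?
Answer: $-35756$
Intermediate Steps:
$I{\left(u \right)} = -3 + 2 u^{2}$ ($I{\left(u \right)} = \left(u^{2} + u^{2}\right) - 3 = 2 u^{2} - 3 = -3 + 2 u^{2}$)
$\left(-89 + I{\left(-6 \right)}\right) 23 - 35296 = \left(-89 - \left(3 - 2 \left(-6\right)^{2}\right)\right) 23 - 35296 = \left(-89 + \left(-3 + 2 \cdot 36\right)\right) 23 - 35296 = \left(-89 + \left(-3 + 72\right)\right) 23 - 35296 = \left(-89 + 69\right) 23 - 35296 = \left(-20\right) 23 - 35296 = -460 - 35296 = -35756$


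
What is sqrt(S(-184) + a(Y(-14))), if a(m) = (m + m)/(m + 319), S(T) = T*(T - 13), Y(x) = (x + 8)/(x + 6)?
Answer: sqrt(59295972242)/1279 ≈ 190.39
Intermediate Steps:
Y(x) = (8 + x)/(6 + x)
S(T) = T*(-13 + T)
a(m) = 2*m/(319 + m) (a(m) = (2*m)/(319 + m) = 2*m/(319 + m))
sqrt(S(-184) + a(Y(-14))) = sqrt(-184*(-13 - 184) + 2*((8 - 14)/(6 - 14))/(319 + (8 - 14)/(6 - 14))) = sqrt(-184*(-197) + 2*(-6/(-8))/(319 - 6/(-8))) = sqrt(36248 + 2*(-1/8*(-6))/(319 - 1/8*(-6))) = sqrt(36248 + 2*(3/4)/(319 + 3/4)) = sqrt(36248 + 2*(3/4)/(1279/4)) = sqrt(36248 + 2*(3/4)*(4/1279)) = sqrt(36248 + 6/1279) = sqrt(46361198/1279) = sqrt(59295972242)/1279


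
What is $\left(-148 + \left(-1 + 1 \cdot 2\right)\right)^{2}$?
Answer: $21609$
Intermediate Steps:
$\left(-148 + \left(-1 + 1 \cdot 2\right)\right)^{2} = \left(-148 + \left(-1 + 2\right)\right)^{2} = \left(-148 + 1\right)^{2} = \left(-147\right)^{2} = 21609$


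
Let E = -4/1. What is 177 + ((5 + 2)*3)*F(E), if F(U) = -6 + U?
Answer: -33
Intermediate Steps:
E = -4 (E = -4*1 = -4)
177 + ((5 + 2)*3)*F(E) = 177 + ((5 + 2)*3)*(-6 - 4) = 177 + (7*3)*(-10) = 177 + 21*(-10) = 177 - 210 = -33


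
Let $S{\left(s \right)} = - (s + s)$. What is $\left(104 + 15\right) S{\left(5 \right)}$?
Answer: $-1190$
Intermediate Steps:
$S{\left(s \right)} = - 2 s$
$\left(104 + 15\right) S{\left(5 \right)} = \left(104 + 15\right) \left(\left(-2\right) 5\right) = 119 \left(-10\right) = -1190$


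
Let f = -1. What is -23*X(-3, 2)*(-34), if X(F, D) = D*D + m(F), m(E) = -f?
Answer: 3910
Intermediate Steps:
m(E) = 1 (m(E) = -1*(-1) = 1)
X(F, D) = 1 + D² (X(F, D) = D*D + 1 = D² + 1 = 1 + D²)
-23*X(-3, 2)*(-34) = -23*(1 + 2²)*(-34) = -23*(1 + 4)*(-34) = -23*5*(-34) = -115*(-34) = 3910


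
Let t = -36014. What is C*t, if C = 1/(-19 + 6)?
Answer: 36014/13 ≈ 2770.3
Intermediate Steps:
C = -1/13 (C = 1/(-13) = -1/13 ≈ -0.076923)
C*t = -1/13*(-36014) = 36014/13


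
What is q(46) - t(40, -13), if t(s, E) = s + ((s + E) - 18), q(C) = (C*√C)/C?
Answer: -49 + √46 ≈ -42.218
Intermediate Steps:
q(C) = √C (q(C) = C^(3/2)/C = √C)
t(s, E) = -18 + E + 2*s (t(s, E) = s + ((E + s) - 18) = s + (-18 + E + s) = -18 + E + 2*s)
q(46) - t(40, -13) = √46 - (-18 - 13 + 2*40) = √46 - (-18 - 13 + 80) = √46 - 1*49 = √46 - 49 = -49 + √46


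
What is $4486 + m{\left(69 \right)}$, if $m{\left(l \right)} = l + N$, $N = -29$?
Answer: $4526$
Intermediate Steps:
$m{\left(l \right)} = -29 + l$ ($m{\left(l \right)} = l - 29 = -29 + l$)
$4486 + m{\left(69 \right)} = 4486 + \left(-29 + 69\right) = 4486 + 40 = 4526$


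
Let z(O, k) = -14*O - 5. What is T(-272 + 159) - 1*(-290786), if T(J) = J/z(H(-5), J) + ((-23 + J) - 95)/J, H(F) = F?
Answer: 2135825416/7345 ≈ 2.9079e+5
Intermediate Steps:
z(O, k) = -5 - 14*O
T(J) = J/65 + (-118 + J)/J (T(J) = J/(-5 - 14*(-5)) + ((-23 + J) - 95)/J = J/(-5 + 70) + (-118 + J)/J = J/65 + (-118 + J)/J)
T(-272 + 159) - 1*(-290786) = (1 - 118/(-272 + 159) + (-272 + 159)/65) - 1*(-290786) = (1 - 118/(-113) + (1/65)*(-113)) + 290786 = (1 - 118*(-1/113) - 113/65) + 290786 = (1 + 118/113 - 113/65) + 290786 = 2246/7345 + 290786 = 2135825416/7345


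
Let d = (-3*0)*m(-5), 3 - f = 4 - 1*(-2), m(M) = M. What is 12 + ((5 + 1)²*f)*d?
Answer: 12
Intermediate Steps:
f = -3 (f = 3 - (4 - 1*(-2)) = 3 - (4 + 2) = 3 - 1*6 = 3 - 6 = -3)
d = 0 (d = -3*0*(-5) = 0*(-5) = 0)
12 + ((5 + 1)²*f)*d = 12 + ((5 + 1)²*(-3))*0 = 12 + (6²*(-3))*0 = 12 + (36*(-3))*0 = 12 - 108*0 = 12 + 0 = 12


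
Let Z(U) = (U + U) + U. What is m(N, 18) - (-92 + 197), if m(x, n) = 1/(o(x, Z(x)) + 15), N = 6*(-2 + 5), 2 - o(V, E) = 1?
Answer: -1679/16 ≈ -104.94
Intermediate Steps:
Z(U) = 3*U (Z(U) = 2*U + U = 3*U)
o(V, E) = 1 (o(V, E) = 2 - 1*1 = 2 - 1 = 1)
N = 18 (N = 6*3 = 18)
m(x, n) = 1/16 (m(x, n) = 1/(1 + 15) = 1/16)
m(N, 18) - (-92 + 197) = 1/16 - (-92 + 197) = 1/16 - 1*105 = 1/16 - 105 = -1679/16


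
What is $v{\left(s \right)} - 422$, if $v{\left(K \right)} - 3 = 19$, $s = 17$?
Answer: $-400$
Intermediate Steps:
$v{\left(K \right)} = 22$ ($v{\left(K \right)} = 3 + 19 = 22$)
$v{\left(s \right)} - 422 = 22 - 422 = -400$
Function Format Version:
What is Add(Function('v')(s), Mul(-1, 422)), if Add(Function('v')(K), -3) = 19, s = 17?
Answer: -400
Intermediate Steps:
Function('v')(K) = 22 (Function('v')(K) = Add(3, 19) = 22)
Add(Function('v')(s), Mul(-1, 422)) = Add(22, Mul(-1, 422)) = Add(22, -422) = -400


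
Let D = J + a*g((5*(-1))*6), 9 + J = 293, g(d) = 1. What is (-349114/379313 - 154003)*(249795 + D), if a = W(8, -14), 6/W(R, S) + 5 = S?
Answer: -277561854456884235/7206947 ≈ -3.8513e+10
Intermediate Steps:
W(R, S) = 6/(-5 + S)
a = -6/19 (a = 6/(-5 - 14) = 6/(-19) = 6*(-1/19) = -6/19 ≈ -0.31579)
J = 284 (J = -9 + 293 = 284)
D = 5390/19 (D = 284 - 6/19*1 = 284 - 6/19 = 5390/19 ≈ 283.68)
(-349114/379313 - 154003)*(249795 + D) = (-349114/379313 - 154003)*(249795 + 5390/19) = (-349114*1/379313 - 154003)*(4751495/19) = (-349114/379313 - 154003)*(4751495/19) = -58415689053/379313*4751495/19 = -277561854456884235/7206947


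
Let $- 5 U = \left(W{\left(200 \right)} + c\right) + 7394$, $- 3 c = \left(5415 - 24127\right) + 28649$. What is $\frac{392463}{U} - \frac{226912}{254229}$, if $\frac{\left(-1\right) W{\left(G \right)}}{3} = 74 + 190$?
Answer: $- \frac{1498871534933}{2508986001} \approx -597.4$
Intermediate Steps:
$W{\left(G \right)} = -792$ ($W{\left(G \right)} = - 3 \left(74 + 190\right) = \left(-3\right) 264 = -792$)
$c = - \frac{9937}{3}$ ($c = - \frac{\left(5415 - 24127\right) + 28649}{3} = - \frac{-18712 + 28649}{3} = \left(- \frac{1}{3}\right) 9937 = - \frac{9937}{3} \approx -3312.3$)
$U = - \frac{9869}{15}$ ($U = - \frac{\left(-792 - \frac{9937}{3}\right) + 7394}{5} = - \frac{- \frac{12313}{3} + 7394}{5} = \left(- \frac{1}{5}\right) \frac{9869}{3} = - \frac{9869}{15} \approx -657.93$)
$\frac{392463}{U} - \frac{226912}{254229} = \frac{392463}{- \frac{9869}{15}} - \frac{226912}{254229} = 392463 \left(- \frac{15}{9869}\right) - \frac{226912}{254229} = - \frac{5886945}{9869} - \frac{226912}{254229} = - \frac{1498871534933}{2508986001}$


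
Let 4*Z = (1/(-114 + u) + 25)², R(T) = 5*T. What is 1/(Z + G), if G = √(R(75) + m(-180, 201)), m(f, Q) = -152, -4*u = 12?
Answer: 29259470916/4526879168353 - 187388721*√223/4526879168353 ≈ 0.0058453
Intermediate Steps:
u = -3 (u = -¼*12 = -3)
G = √223 (G = √(5*75 - 152) = √(375 - 152) = √223 ≈ 14.933)
Z = 2137444/13689 (Z = (1/(-114 - 3) + 25)²/4 = (1/(-117) + 25)²/4 = (-1/117 + 25)²/4 = (2924/117)²/4 = (¼)*(8549776/13689) = 2137444/13689 ≈ 156.14)
1/(Z + G) = 1/(2137444/13689 + √223)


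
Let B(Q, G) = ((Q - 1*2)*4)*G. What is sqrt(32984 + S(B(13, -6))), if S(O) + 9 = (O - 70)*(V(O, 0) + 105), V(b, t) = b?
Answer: sqrt(86081) ≈ 293.40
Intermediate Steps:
B(Q, G) = G*(-8 + 4*Q) (B(Q, G) = ((Q - 2)*4)*G = ((-2 + Q)*4)*G = (-8 + 4*Q)*G = G*(-8 + 4*Q))
S(O) = -9 + (-70 + O)*(105 + O) (S(O) = -9 + (O - 70)*(O + 105) = -9 + (-70 + O)*(105 + O))
sqrt(32984 + S(B(13, -6))) = sqrt(32984 + (-7359 + (4*(-6)*(-2 + 13))**2 + 35*(4*(-6)*(-2 + 13)))) = sqrt(32984 + (-7359 + (4*(-6)*11)**2 + 35*(4*(-6)*11))) = sqrt(32984 + (-7359 + (-264)**2 + 35*(-264))) = sqrt(32984 + (-7359 + 69696 - 9240)) = sqrt(32984 + 53097) = sqrt(86081)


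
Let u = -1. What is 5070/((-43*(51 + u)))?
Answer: -507/215 ≈ -2.3581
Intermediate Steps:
5070/((-43*(51 + u))) = 5070/((-43*(51 - 1))) = 5070/((-43*50)) = 5070/(-2150) = 5070*(-1/2150) = -507/215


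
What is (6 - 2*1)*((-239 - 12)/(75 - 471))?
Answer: 251/99 ≈ 2.5354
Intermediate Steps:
(6 - 2*1)*((-239 - 12)/(75 - 471)) = (6 - 2)*(-251/(-396)) = 4*(-251*(-1/396)) = 4*(251/396) = 251/99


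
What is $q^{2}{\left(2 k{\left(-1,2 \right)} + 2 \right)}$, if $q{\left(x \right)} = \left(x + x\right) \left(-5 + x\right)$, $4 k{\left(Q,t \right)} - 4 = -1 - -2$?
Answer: $\frac{81}{4} \approx 20.25$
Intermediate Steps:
$k{\left(Q,t \right)} = \frac{5}{4}$ ($k{\left(Q,t \right)} = 1 + \frac{-1 - -2}{4} = 1 + \frac{-1 + 2}{4} = 1 + \frac{1}{4} \cdot 1 = 1 + \frac{1}{4} = \frac{5}{4}$)
$q{\left(x \right)} = 2 x \left(-5 + x\right)$
$q^{2}{\left(2 k{\left(-1,2 \right)} + 2 \right)} = \left(2 \left(2 \cdot \frac{5}{4} + 2\right) \left(-5 + \left(2 \cdot \frac{5}{4} + 2\right)\right)\right)^{2} = \left(2 \left(\frac{5}{2} + 2\right) \left(-5 + \left(\frac{5}{2} + 2\right)\right)\right)^{2} = \left(2 \cdot \frac{9}{2} \left(-5 + \frac{9}{2}\right)\right)^{2} = \left(2 \cdot \frac{9}{2} \left(- \frac{1}{2}\right)\right)^{2} = \left(- \frac{9}{2}\right)^{2} = \frac{81}{4}$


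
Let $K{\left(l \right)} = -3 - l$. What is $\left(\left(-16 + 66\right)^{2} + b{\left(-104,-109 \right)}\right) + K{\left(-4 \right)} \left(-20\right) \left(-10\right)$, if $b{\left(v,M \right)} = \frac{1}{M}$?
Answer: $\frac{294299}{109} \approx 2700.0$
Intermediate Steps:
$\left(\left(-16 + 66\right)^{2} + b{\left(-104,-109 \right)}\right) + K{\left(-4 \right)} \left(-20\right) \left(-10\right) = \left(\left(-16 + 66\right)^{2} + \frac{1}{-109}\right) + \left(-3 - -4\right) \left(-20\right) \left(-10\right) = \left(50^{2} - \frac{1}{109}\right) + \left(-3 + 4\right) \left(-20\right) \left(-10\right) = \left(2500 - \frac{1}{109}\right) + 1 \left(-20\right) \left(-10\right) = \frac{272499}{109} - -200 = \frac{272499}{109} + 200 = \frac{294299}{109}$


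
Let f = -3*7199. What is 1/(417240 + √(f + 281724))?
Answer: 46360/19343217497 - √28903/58029652491 ≈ 2.3938e-6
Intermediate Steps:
f = -21597
1/(417240 + √(f + 281724)) = 1/(417240 + √(-21597 + 281724)) = 1/(417240 + √260127) = 1/(417240 + 3*√28903)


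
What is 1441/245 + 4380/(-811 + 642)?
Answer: -829571/41405 ≈ -20.036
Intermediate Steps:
1441/245 + 4380/(-811 + 642) = 1441*(1/245) + 4380/(-169) = 1441/245 + 4380*(-1/169) = 1441/245 - 4380/169 = -829571/41405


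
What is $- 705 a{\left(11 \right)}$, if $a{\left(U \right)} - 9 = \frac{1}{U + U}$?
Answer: $- \frac{140295}{22} \approx -6377.0$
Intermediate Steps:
$a{\left(U \right)} = 9 + \frac{1}{2 U}$ ($a{\left(U \right)} = 9 + \frac{1}{U + U} = 9 + \frac{1}{2 U}$)
$- 705 a{\left(11 \right)} = - 705 \left(9 + \frac{1}{2 \cdot 11}\right) = - 705 \left(9 + \frac{1}{2} \cdot \frac{1}{11}\right) = - 705 \left(9 + \frac{1}{22}\right) = \left(-705\right) \frac{199}{22} = - \frac{140295}{22}$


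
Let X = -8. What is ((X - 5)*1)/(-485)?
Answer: 13/485 ≈ 0.026804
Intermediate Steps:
((X - 5)*1)/(-485) = ((-8 - 5)*1)/(-485) = -13*1*(-1/485) = -13*(-1/485) = 13/485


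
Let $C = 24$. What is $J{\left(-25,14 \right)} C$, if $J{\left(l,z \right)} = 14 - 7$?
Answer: $168$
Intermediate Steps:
$J{\left(l,z \right)} = 7$ ($J{\left(l,z \right)} = 14 - 7 = 7$)
$J{\left(-25,14 \right)} C = 7 \cdot 24 = 168$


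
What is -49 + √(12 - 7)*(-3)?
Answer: -49 - 3*√5 ≈ -55.708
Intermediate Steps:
-49 + √(12 - 7)*(-3) = -49 + √5*(-3) = -49 - 3*√5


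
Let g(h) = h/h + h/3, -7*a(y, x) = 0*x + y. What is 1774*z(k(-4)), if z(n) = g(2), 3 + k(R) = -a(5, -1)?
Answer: 8870/3 ≈ 2956.7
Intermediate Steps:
a(y, x) = -y/7 (a(y, x) = -(0*x + y)/7 = -(0 + y)/7 = -y/7)
g(h) = 1 + h/3 (g(h) = 1 + h*(⅓) = 1 + h/3)
k(R) = -16/7 (k(R) = -3 - (-1)*5/7 = -3 - 1*(-5/7) = -3 + 5/7 = -16/7)
z(n) = 5/3 (z(n) = 1 + (⅓)*2 = 1 + ⅔ = 5/3)
1774*z(k(-4)) = 1774*(5/3) = 8870/3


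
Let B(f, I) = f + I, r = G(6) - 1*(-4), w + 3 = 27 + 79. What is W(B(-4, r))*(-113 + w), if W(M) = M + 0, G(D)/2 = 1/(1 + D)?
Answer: -20/7 ≈ -2.8571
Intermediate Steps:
G(D) = 2/(1 + D)
w = 103 (w = -3 + (27 + 79) = -3 + 106 = 103)
r = 30/7 (r = 2/(1 + 6) - 1*(-4) = 2/7 + 4 = 30/7 ≈ 4.2857)
B(f, I) = I + f
W(M) = M
W(B(-4, r))*(-113 + w) = (30/7 - 4)*(-113 + 103) = (2/7)*(-10) = -20/7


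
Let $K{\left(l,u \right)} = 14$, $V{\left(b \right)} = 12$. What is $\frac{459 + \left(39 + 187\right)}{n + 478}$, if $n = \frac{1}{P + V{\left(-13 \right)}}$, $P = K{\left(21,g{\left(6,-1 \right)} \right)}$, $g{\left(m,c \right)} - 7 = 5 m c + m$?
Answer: $\frac{17810}{12429} \approx 1.4329$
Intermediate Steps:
$g{\left(m,c \right)} = 7 + m + 5 c m$ ($g{\left(m,c \right)} = 7 + \left(5 m c + m\right) = 7 + \left(5 c m + m\right) = 7 + \left(m + 5 c m\right) = 7 + m + 5 c m$)
$P = 14$
$n = \frac{1}{26}$ ($n = \frac{1}{14 + 12} = \frac{1}{26} \approx 0.038462$)
$\frac{459 + \left(39 + 187\right)}{n + 478} = \frac{459 + \left(39 + 187\right)}{\frac{1}{26} + 478} = \frac{459 + 226}{\frac{12429}{26}} = 685 \cdot \frac{26}{12429} = \frac{17810}{12429}$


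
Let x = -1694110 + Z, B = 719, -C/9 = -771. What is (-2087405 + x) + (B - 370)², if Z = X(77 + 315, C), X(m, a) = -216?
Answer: -3659930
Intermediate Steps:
C = 6939 (C = -9*(-771) = 6939)
Z = -216
x = -1694326 (x = -1694110 - 216 = -1694326)
(-2087405 + x) + (B - 370)² = (-2087405 - 1694326) + (719 - 370)² = -3781731 + 349² = -3781731 + 121801 = -3659930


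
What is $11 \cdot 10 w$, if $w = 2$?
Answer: $220$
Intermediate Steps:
$11 \cdot 10 w = 11 \cdot 10 \cdot 2 = 110 \cdot 2 = 220$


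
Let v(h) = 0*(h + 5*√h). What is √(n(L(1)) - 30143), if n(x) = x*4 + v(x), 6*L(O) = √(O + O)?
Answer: √(-271287 + 6*√2)/3 ≈ 173.61*I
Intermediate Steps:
L(O) = √2*√O/6 (L(O) = √(O + O)/6 = √(2*O)/6 = (√2*√O)/6 = √2*√O/6)
v(h) = 0
n(x) = 4*x (n(x) = x*4 + 0 = 4*x + 0 = 4*x)
√(n(L(1)) - 30143) = √(4*(√2*√1/6) - 30143) = √(4*((⅙)*√2*1) - 30143) = √(4*(√2/6) - 30143) = √(2*√2/3 - 30143) = √(-30143 + 2*√2/3)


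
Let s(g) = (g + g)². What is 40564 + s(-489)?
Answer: 997048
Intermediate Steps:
s(g) = 4*g² (s(g) = (2*g)² = 4*g²)
40564 + s(-489) = 40564 + 4*(-489)² = 40564 + 4*239121 = 40564 + 956484 = 997048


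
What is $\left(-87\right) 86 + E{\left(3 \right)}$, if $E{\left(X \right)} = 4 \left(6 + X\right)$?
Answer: $-7446$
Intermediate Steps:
$E{\left(X \right)} = 24 + 4 X$
$\left(-87\right) 86 + E{\left(3 \right)} = \left(-87\right) 86 + \left(24 + 4 \cdot 3\right) = -7482 + \left(24 + 12\right) = -7482 + 36 = -7446$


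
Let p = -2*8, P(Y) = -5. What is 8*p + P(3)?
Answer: -133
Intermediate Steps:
p = -16
8*p + P(3) = 8*(-16) - 5 = -128 - 5 = -133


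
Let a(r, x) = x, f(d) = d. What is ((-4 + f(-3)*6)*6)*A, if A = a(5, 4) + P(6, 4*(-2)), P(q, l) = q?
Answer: -1320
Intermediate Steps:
A = 10 (A = 4 + 6 = 10)
((-4 + f(-3)*6)*6)*A = ((-4 - 3*6)*6)*10 = ((-4 - 18)*6)*10 = -22*6*10 = -132*10 = -1320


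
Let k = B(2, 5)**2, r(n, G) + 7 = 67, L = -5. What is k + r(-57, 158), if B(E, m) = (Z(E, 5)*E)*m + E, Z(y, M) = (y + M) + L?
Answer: 544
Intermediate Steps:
r(n, G) = 60 (r(n, G) = -7 + 67 = 60)
Z(y, M) = -5 + M + y (Z(y, M) = (y + M) - 5 = (M + y) - 5 = -5 + M + y)
B(E, m) = E + m*E**2 (B(E, m) = ((-5 + 5 + E)*E)*m + E = (E*E)*m + E = E**2*m + E = m*E**2 + E = E + m*E**2)
k = 484 (k = (2*(1 + 2*5))**2 = (2*(1 + 10))**2 = (2*11)**2 = 22**2 = 484)
k + r(-57, 158) = 484 + 60 = 544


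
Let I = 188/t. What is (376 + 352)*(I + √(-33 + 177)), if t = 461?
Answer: 4164160/461 ≈ 9032.9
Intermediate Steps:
I = 188/461 ≈ 0.40781
(376 + 352)*(I + √(-33 + 177)) = (376 + 352)*(188/461 + √(-33 + 177)) = 728*(188/461 + √144) = 728*(188/461 + 12) = 728*(5720/461) = 4164160/461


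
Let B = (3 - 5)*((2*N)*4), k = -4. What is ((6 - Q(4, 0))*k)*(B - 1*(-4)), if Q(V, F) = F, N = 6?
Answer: 2208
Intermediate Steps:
B = -96 (B = (3 - 5)*((2*6)*4) = -24*4 = -2*48 = -96)
((6 - Q(4, 0))*k)*(B - 1*(-4)) = ((6 - 1*0)*(-4))*(-96 - 1*(-4)) = ((6 + 0)*(-4))*(-96 + 4) = (6*(-4))*(-92) = -24*(-92) = 2208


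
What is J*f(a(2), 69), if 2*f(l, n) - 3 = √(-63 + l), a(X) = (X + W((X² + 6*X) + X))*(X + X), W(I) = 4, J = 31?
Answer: 93/2 + 31*I*√39/2 ≈ 46.5 + 96.797*I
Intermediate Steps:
a(X) = 2*X*(4 + X) (a(X) = (X + 4)*(X + X) = (4 + X)*(2*X) = 2*X*(4 + X))
f(l, n) = 3/2 + √(-63 + l)/2
J*f(a(2), 69) = 31*(3/2 + √(-63 + 2*2*(4 + 2))/2) = 31*(3/2 + √(-63 + 2*2*6)/2) = 31*(3/2 + √(-63 + 24)/2) = 31*(3/2 + √(-39)/2) = 31*(3/2 + (I*√39)/2) = 31*(3/2 + I*√39/2) = 93/2 + 31*I*√39/2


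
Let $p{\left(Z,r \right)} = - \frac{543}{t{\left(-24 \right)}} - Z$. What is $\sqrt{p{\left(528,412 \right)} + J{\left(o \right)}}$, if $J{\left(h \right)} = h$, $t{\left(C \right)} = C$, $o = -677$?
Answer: $\frac{3 i \sqrt{2102}}{4} \approx 34.386 i$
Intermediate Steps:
$p{\left(Z,r \right)} = \frac{181}{8} - Z$ ($p{\left(Z,r \right)} = - \frac{543}{-24} - Z = \left(-543\right) \left(- \frac{1}{24}\right) - Z = \frac{181}{8} - Z$)
$\sqrt{p{\left(528,412 \right)} + J{\left(o \right)}} = \sqrt{\left(\frac{181}{8} - 528\right) - 677} = \sqrt{- \frac{4043}{8} - 677} = \sqrt{- \frac{9459}{8}} = \frac{3 i \sqrt{2102}}{4}$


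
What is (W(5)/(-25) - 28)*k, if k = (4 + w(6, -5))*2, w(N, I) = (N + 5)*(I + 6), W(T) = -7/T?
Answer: -20958/25 ≈ -838.32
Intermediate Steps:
w(N, I) = (5 + N)*(6 + I)
k = 30 (k = (4 + (30 + 5*(-5) + 6*6 - 5*6))*2 = (4 + (30 - 25 + 36 - 30))*2 = (4 + 11)*2 = 15*2 = 30)
(W(5)/(-25) - 28)*k = (-7/5/(-25) - 28)*30 = (-7*1/5*(-1/25) - 28)*30 = (-7/5*(-1/25) - 28)*30 = (7/125 - 28)*30 = -3493/125*30 = -20958/25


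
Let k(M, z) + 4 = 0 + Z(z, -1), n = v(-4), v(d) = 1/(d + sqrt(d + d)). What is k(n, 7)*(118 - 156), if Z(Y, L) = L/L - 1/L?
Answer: 76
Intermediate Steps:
Z(Y, L) = 1 - 1/L
v(d) = 1/(d + sqrt(2)*sqrt(d)) (v(d) = 1/(d + sqrt(2*d)) = 1/(d + sqrt(2)*sqrt(d)))
n = 1/(-4 + 2*I*sqrt(2)) (n = 1/(-4 + sqrt(2)*sqrt(-4)) = 1/(-4 + sqrt(2)*(2*I)) = 1/(-4 + 2*I*sqrt(2)) ≈ -0.16667 - 0.11785*I)
k(M, z) = -2 (k(M, z) = -4 + (0 + (-1 - 1)/(-1)) = -4 + (0 - 1*(-2)) = -4 + (0 + 2) = -4 + 2 = -2)
k(n, 7)*(118 - 156) = -2*(118 - 156) = -2*(-38) = 76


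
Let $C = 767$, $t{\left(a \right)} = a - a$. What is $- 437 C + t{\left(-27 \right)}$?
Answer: $-335179$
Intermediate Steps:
$t{\left(a \right)} = 0$
$- 437 C + t{\left(-27 \right)} = \left(-437\right) 767 + 0 = -335179 + 0 = -335179$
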